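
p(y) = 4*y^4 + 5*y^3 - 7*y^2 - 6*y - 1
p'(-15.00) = -50421.00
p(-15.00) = 184139.00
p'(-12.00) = -25326.00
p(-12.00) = 73367.00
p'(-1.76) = -22.12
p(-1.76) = -1.00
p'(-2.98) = -254.49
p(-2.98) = 137.85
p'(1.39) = 46.49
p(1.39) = 5.50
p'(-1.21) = 4.56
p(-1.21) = -4.27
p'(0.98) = 9.75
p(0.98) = -5.21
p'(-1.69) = -16.73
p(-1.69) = -2.36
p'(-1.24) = 3.92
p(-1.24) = -4.40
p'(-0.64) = 4.91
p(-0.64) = -0.67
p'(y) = 16*y^3 + 15*y^2 - 14*y - 6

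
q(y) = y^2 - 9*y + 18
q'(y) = 2*y - 9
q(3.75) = -1.69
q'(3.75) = -1.50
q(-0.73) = 25.10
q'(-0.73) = -10.46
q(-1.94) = 39.22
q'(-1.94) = -12.88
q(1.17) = 8.84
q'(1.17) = -6.66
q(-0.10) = 18.91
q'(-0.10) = -9.20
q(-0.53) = 23.05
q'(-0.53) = -10.06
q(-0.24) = 20.22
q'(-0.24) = -9.48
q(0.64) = 12.65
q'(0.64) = -7.72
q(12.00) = 54.00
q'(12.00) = 15.00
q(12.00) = 54.00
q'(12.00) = 15.00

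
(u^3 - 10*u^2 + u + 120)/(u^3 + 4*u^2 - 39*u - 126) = (u^2 - 13*u + 40)/(u^2 + u - 42)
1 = 1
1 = 1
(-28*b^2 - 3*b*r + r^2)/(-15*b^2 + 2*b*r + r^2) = (-28*b^2 - 3*b*r + r^2)/(-15*b^2 + 2*b*r + r^2)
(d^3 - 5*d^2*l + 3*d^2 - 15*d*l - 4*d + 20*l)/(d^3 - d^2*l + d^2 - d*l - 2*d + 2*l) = (d^2 - 5*d*l + 4*d - 20*l)/(d^2 - d*l + 2*d - 2*l)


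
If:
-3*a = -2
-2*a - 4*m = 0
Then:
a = 2/3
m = -1/3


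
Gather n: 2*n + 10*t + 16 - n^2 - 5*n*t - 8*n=-n^2 + n*(-5*t - 6) + 10*t + 16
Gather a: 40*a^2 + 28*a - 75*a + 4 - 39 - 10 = 40*a^2 - 47*a - 45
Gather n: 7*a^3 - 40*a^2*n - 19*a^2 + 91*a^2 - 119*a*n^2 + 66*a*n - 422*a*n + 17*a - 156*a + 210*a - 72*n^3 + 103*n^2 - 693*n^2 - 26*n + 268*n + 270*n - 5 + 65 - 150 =7*a^3 + 72*a^2 + 71*a - 72*n^3 + n^2*(-119*a - 590) + n*(-40*a^2 - 356*a + 512) - 90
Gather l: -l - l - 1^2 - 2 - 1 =-2*l - 4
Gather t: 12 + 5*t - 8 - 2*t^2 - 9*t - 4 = -2*t^2 - 4*t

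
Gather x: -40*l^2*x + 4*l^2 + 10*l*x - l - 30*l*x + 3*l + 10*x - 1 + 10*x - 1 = 4*l^2 + 2*l + x*(-40*l^2 - 20*l + 20) - 2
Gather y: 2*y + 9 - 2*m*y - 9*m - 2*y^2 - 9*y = -9*m - 2*y^2 + y*(-2*m - 7) + 9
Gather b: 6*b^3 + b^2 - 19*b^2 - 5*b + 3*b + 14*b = 6*b^3 - 18*b^2 + 12*b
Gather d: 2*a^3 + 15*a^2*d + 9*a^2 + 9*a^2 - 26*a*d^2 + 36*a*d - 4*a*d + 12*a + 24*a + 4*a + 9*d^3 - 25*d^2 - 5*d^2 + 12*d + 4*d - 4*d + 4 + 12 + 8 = 2*a^3 + 18*a^2 + 40*a + 9*d^3 + d^2*(-26*a - 30) + d*(15*a^2 + 32*a + 12) + 24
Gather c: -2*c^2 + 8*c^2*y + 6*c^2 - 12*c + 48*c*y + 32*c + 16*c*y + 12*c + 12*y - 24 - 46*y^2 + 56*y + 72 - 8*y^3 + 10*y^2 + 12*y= c^2*(8*y + 4) + c*(64*y + 32) - 8*y^3 - 36*y^2 + 80*y + 48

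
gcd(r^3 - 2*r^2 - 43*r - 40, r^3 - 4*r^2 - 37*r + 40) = r^2 - 3*r - 40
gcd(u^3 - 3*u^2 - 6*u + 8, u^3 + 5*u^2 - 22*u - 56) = u^2 - 2*u - 8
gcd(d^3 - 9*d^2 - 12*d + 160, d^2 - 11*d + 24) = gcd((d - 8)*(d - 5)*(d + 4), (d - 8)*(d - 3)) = d - 8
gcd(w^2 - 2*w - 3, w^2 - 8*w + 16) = 1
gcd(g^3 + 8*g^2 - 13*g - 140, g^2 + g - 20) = g^2 + g - 20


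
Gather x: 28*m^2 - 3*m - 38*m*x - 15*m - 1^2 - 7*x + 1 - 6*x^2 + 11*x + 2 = 28*m^2 - 18*m - 6*x^2 + x*(4 - 38*m) + 2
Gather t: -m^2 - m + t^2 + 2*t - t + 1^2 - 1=-m^2 - m + t^2 + t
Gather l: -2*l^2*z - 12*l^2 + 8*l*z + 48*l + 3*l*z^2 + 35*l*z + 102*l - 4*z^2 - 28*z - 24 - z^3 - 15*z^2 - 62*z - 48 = l^2*(-2*z - 12) + l*(3*z^2 + 43*z + 150) - z^3 - 19*z^2 - 90*z - 72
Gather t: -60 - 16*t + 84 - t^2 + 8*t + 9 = -t^2 - 8*t + 33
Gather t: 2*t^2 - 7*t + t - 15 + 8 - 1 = 2*t^2 - 6*t - 8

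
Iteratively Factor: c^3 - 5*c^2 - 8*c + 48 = (c + 3)*(c^2 - 8*c + 16) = (c - 4)*(c + 3)*(c - 4)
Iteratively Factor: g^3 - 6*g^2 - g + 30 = (g - 3)*(g^2 - 3*g - 10) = (g - 3)*(g + 2)*(g - 5)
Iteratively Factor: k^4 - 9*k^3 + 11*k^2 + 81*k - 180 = (k - 3)*(k^3 - 6*k^2 - 7*k + 60) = (k - 3)*(k + 3)*(k^2 - 9*k + 20) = (k - 5)*(k - 3)*(k + 3)*(k - 4)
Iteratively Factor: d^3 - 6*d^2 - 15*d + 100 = (d - 5)*(d^2 - d - 20) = (d - 5)^2*(d + 4)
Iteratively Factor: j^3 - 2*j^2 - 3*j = (j - 3)*(j^2 + j) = (j - 3)*(j + 1)*(j)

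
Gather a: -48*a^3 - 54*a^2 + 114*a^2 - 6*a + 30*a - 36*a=-48*a^3 + 60*a^2 - 12*a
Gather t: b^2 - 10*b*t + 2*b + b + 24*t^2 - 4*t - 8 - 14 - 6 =b^2 + 3*b + 24*t^2 + t*(-10*b - 4) - 28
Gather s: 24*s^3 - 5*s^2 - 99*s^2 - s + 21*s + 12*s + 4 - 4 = 24*s^3 - 104*s^2 + 32*s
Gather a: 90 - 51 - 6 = 33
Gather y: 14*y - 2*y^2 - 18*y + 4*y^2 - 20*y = 2*y^2 - 24*y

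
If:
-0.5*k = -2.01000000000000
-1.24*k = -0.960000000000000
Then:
No Solution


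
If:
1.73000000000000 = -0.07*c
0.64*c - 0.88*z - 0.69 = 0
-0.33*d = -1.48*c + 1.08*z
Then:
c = -24.71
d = -49.45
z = -18.76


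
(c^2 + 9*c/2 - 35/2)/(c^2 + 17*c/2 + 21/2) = (2*c - 5)/(2*c + 3)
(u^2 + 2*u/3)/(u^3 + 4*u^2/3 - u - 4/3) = u*(3*u + 2)/(3*u^3 + 4*u^2 - 3*u - 4)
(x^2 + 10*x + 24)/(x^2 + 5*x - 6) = (x + 4)/(x - 1)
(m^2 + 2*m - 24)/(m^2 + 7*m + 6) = (m - 4)/(m + 1)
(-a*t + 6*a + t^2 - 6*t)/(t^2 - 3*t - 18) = (-a + t)/(t + 3)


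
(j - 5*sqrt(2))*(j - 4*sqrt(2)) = j^2 - 9*sqrt(2)*j + 40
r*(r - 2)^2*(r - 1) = r^4 - 5*r^3 + 8*r^2 - 4*r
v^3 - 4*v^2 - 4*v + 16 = (v - 4)*(v - 2)*(v + 2)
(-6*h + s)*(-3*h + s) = 18*h^2 - 9*h*s + s^2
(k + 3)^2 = k^2 + 6*k + 9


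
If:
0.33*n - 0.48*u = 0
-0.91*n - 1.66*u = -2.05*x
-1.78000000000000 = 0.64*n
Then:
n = -2.78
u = -1.91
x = -2.78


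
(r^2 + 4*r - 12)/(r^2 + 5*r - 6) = (r - 2)/(r - 1)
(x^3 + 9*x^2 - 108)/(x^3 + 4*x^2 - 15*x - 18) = (x + 6)/(x + 1)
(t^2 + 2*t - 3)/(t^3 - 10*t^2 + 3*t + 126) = (t - 1)/(t^2 - 13*t + 42)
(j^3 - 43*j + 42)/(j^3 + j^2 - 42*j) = (j - 1)/j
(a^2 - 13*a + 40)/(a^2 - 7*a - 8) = (a - 5)/(a + 1)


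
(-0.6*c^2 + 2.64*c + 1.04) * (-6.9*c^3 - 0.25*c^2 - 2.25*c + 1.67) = 4.14*c^5 - 18.066*c^4 - 6.486*c^3 - 7.202*c^2 + 2.0688*c + 1.7368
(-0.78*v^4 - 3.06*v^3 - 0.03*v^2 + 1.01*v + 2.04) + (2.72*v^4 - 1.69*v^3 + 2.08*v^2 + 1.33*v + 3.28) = 1.94*v^4 - 4.75*v^3 + 2.05*v^2 + 2.34*v + 5.32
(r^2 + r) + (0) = r^2 + r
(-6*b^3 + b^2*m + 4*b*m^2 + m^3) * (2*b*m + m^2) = -12*b^4*m - 4*b^3*m^2 + 9*b^2*m^3 + 6*b*m^4 + m^5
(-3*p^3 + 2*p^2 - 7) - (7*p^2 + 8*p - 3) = -3*p^3 - 5*p^2 - 8*p - 4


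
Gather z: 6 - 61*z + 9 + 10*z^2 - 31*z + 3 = 10*z^2 - 92*z + 18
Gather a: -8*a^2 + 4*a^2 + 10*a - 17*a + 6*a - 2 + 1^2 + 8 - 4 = -4*a^2 - a + 3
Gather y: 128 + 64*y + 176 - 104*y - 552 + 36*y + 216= -4*y - 32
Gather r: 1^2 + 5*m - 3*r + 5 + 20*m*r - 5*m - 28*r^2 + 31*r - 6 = -28*r^2 + r*(20*m + 28)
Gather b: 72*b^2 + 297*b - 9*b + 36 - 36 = 72*b^2 + 288*b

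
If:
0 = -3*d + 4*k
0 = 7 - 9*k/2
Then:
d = 56/27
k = 14/9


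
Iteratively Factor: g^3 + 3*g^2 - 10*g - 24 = (g + 4)*(g^2 - g - 6) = (g - 3)*(g + 4)*(g + 2)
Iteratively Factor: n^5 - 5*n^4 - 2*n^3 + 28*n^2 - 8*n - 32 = (n + 2)*(n^4 - 7*n^3 + 12*n^2 + 4*n - 16) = (n - 2)*(n + 2)*(n^3 - 5*n^2 + 2*n + 8) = (n - 2)*(n + 1)*(n + 2)*(n^2 - 6*n + 8) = (n - 4)*(n - 2)*(n + 1)*(n + 2)*(n - 2)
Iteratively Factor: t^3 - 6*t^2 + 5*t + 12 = (t - 4)*(t^2 - 2*t - 3) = (t - 4)*(t + 1)*(t - 3)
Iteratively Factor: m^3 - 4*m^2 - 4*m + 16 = (m - 4)*(m^2 - 4) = (m - 4)*(m - 2)*(m + 2)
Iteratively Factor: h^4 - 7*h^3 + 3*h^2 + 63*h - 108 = (h - 4)*(h^3 - 3*h^2 - 9*h + 27) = (h - 4)*(h + 3)*(h^2 - 6*h + 9) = (h - 4)*(h - 3)*(h + 3)*(h - 3)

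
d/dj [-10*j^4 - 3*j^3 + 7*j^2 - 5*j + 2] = -40*j^3 - 9*j^2 + 14*j - 5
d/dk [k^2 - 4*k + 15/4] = 2*k - 4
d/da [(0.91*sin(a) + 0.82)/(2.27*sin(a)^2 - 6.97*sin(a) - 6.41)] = (-3.7228*sin(a) + 1.03285*cos(2*a) - 1.15055)*cos(a)/(-2.27*sin(a)^2 + 6.97*sin(a) + 6.41)^2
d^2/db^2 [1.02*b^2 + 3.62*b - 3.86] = 2.04000000000000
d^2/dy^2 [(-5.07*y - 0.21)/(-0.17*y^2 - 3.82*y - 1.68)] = ((0.34*y + 3.82)*(0.68*y + 7.64)*(5.07*y + 0.21) - (5.1714*y + 38.8062)*(0.17*y^2 + 3.82*y + 1.68))/(0.17*y^2 + 3.82*y + 1.68)^3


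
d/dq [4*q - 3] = 4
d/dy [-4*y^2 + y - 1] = 1 - 8*y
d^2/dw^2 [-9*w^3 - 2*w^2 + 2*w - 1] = -54*w - 4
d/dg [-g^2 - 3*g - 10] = -2*g - 3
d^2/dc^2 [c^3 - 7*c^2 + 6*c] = 6*c - 14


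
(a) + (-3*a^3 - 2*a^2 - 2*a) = -3*a^3 - 2*a^2 - a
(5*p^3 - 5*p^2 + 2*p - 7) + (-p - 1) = 5*p^3 - 5*p^2 + p - 8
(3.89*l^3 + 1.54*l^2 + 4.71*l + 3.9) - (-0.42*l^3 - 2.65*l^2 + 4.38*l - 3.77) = 4.31*l^3 + 4.19*l^2 + 0.33*l + 7.67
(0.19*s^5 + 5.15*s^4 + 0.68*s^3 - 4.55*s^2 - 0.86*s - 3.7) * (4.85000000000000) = 0.9215*s^5 + 24.9775*s^4 + 3.298*s^3 - 22.0675*s^2 - 4.171*s - 17.945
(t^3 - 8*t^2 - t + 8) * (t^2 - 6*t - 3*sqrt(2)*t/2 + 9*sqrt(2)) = t^5 - 14*t^4 - 3*sqrt(2)*t^4/2 + 21*sqrt(2)*t^3 + 47*t^3 - 141*sqrt(2)*t^2/2 + 14*t^2 - 48*t - 21*sqrt(2)*t + 72*sqrt(2)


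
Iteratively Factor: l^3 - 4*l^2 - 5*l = (l - 5)*(l^2 + l) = (l - 5)*(l + 1)*(l)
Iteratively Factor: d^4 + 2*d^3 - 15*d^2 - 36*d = (d - 4)*(d^3 + 6*d^2 + 9*d) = (d - 4)*(d + 3)*(d^2 + 3*d) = d*(d - 4)*(d + 3)*(d + 3)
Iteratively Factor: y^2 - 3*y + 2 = (y - 1)*(y - 2)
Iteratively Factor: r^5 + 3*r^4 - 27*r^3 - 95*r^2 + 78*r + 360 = (r - 2)*(r^4 + 5*r^3 - 17*r^2 - 129*r - 180) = (r - 2)*(r + 4)*(r^3 + r^2 - 21*r - 45) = (r - 2)*(r + 3)*(r + 4)*(r^2 - 2*r - 15) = (r - 2)*(r + 3)^2*(r + 4)*(r - 5)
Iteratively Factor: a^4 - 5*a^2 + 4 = (a + 1)*(a^3 - a^2 - 4*a + 4) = (a + 1)*(a + 2)*(a^2 - 3*a + 2) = (a - 1)*(a + 1)*(a + 2)*(a - 2)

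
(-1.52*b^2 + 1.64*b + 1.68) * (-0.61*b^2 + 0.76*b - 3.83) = 0.9272*b^4 - 2.1556*b^3 + 6.0432*b^2 - 5.0044*b - 6.4344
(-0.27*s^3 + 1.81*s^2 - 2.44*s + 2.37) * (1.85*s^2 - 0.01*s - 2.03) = -0.4995*s^5 + 3.3512*s^4 - 3.984*s^3 + 0.7346*s^2 + 4.9295*s - 4.8111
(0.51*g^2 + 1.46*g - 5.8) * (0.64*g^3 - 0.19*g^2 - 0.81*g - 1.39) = 0.3264*g^5 + 0.8375*g^4 - 4.4025*g^3 - 0.7895*g^2 + 2.6686*g + 8.062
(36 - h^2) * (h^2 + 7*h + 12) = -h^4 - 7*h^3 + 24*h^2 + 252*h + 432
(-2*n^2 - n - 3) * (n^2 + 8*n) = -2*n^4 - 17*n^3 - 11*n^2 - 24*n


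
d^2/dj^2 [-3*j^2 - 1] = -6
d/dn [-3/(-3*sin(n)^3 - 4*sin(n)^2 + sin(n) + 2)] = 3*(1 - 9*sin(n))*cos(n)/((sin(n) + 1)^3*(3*sin(n) - 2)^2)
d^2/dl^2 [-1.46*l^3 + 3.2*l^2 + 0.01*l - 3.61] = 6.4 - 8.76*l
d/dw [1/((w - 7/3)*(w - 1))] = 6*(5 - 3*w)/(9*w^4 - 60*w^3 + 142*w^2 - 140*w + 49)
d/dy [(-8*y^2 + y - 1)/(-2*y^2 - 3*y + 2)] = (26*y^2 - 36*y - 1)/(4*y^4 + 12*y^3 + y^2 - 12*y + 4)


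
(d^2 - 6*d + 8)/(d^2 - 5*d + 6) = (d - 4)/(d - 3)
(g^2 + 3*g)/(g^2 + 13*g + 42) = g*(g + 3)/(g^2 + 13*g + 42)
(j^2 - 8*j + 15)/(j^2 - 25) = (j - 3)/(j + 5)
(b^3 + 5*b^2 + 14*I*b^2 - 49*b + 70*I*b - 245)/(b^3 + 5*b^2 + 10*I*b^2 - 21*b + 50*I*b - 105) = (b + 7*I)/(b + 3*I)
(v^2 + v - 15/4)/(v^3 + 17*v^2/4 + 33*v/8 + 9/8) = 2*(4*v^2 + 4*v - 15)/(8*v^3 + 34*v^2 + 33*v + 9)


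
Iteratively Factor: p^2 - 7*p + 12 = (p - 4)*(p - 3)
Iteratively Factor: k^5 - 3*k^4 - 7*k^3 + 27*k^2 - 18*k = (k)*(k^4 - 3*k^3 - 7*k^2 + 27*k - 18) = k*(k - 2)*(k^3 - k^2 - 9*k + 9) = k*(k - 3)*(k - 2)*(k^2 + 2*k - 3) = k*(k - 3)*(k - 2)*(k - 1)*(k + 3)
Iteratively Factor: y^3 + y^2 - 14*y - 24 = (y + 3)*(y^2 - 2*y - 8) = (y + 2)*(y + 3)*(y - 4)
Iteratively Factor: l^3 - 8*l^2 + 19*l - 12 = (l - 3)*(l^2 - 5*l + 4) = (l - 3)*(l - 1)*(l - 4)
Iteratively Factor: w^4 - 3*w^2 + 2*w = (w - 1)*(w^3 + w^2 - 2*w) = w*(w - 1)*(w^2 + w - 2) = w*(w - 1)^2*(w + 2)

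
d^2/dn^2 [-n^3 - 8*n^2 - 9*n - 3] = -6*n - 16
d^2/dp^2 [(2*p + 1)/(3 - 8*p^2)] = 16*(-32*p^2*(2*p + 1) + (6*p + 1)*(8*p^2 - 3))/(8*p^2 - 3)^3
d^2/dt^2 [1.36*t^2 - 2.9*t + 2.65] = 2.72000000000000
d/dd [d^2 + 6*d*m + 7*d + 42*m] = 2*d + 6*m + 7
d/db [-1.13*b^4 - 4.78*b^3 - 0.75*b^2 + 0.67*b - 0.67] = -4.52*b^3 - 14.34*b^2 - 1.5*b + 0.67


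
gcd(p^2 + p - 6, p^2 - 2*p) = p - 2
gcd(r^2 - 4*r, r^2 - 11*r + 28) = r - 4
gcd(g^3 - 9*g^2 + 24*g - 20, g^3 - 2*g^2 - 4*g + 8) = g^2 - 4*g + 4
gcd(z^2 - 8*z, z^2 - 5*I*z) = z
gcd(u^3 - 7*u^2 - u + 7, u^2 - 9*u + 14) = u - 7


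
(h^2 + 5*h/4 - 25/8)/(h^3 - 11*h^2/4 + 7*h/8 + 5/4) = (2*h + 5)/(2*h^2 - 3*h - 2)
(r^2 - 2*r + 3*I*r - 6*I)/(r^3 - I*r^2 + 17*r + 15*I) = (r - 2)/(r^2 - 4*I*r + 5)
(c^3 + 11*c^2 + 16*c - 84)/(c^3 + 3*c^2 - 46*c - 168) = (c^2 + 5*c - 14)/(c^2 - 3*c - 28)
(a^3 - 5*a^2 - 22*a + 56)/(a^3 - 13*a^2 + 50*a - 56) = (a + 4)/(a - 4)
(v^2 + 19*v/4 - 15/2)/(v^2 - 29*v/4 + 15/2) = (v + 6)/(v - 6)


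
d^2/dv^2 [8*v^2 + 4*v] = 16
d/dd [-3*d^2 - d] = -6*d - 1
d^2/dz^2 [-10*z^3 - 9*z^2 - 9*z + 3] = -60*z - 18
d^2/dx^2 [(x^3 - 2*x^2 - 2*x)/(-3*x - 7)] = 2*(-9*x^3 - 63*x^2 - 147*x + 56)/(27*x^3 + 189*x^2 + 441*x + 343)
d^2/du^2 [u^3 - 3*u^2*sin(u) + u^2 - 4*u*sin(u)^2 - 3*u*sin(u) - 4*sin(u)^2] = 3*u^2*sin(u) + 3*u*sin(u) - 12*u*cos(u) - 8*u*cos(2*u) + 6*u - 6*sqrt(2)*sin(u + pi/4) - 8*sqrt(2)*sin(2*u + pi/4) + 2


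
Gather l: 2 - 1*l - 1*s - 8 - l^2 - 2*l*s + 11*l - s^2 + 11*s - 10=-l^2 + l*(10 - 2*s) - s^2 + 10*s - 16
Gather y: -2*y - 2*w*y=y*(-2*w - 2)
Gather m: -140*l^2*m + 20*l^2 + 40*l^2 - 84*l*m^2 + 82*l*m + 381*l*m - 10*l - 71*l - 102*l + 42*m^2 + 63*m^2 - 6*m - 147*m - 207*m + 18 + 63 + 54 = 60*l^2 - 183*l + m^2*(105 - 84*l) + m*(-140*l^2 + 463*l - 360) + 135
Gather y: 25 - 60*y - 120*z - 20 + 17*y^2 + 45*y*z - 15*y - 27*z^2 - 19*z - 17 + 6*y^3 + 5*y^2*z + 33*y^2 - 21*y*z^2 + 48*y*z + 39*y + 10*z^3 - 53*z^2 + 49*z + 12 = 6*y^3 + y^2*(5*z + 50) + y*(-21*z^2 + 93*z - 36) + 10*z^3 - 80*z^2 - 90*z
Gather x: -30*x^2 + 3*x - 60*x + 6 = -30*x^2 - 57*x + 6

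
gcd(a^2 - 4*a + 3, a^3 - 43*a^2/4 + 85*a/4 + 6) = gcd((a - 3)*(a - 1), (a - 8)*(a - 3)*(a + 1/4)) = a - 3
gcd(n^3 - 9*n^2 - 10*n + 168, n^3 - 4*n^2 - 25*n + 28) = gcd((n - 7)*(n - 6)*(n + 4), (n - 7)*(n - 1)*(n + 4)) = n^2 - 3*n - 28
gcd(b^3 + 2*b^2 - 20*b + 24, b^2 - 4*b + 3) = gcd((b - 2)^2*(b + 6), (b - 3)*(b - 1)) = 1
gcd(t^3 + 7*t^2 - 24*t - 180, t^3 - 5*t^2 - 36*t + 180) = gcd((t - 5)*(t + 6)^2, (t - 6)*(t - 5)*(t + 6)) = t^2 + t - 30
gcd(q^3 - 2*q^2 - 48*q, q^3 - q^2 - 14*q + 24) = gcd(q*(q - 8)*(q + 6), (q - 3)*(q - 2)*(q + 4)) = 1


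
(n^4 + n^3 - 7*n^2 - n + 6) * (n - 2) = n^5 - n^4 - 9*n^3 + 13*n^2 + 8*n - 12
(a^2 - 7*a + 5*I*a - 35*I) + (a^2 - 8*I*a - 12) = 2*a^2 - 7*a - 3*I*a - 12 - 35*I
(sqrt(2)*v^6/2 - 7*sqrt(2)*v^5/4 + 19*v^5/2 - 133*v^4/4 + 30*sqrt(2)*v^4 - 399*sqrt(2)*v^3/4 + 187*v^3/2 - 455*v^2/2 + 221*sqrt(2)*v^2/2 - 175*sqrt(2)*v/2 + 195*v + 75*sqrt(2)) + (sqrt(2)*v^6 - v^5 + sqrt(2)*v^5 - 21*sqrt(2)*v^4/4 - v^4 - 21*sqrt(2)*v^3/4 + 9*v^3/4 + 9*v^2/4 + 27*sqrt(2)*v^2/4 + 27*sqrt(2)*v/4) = 3*sqrt(2)*v^6/2 - 3*sqrt(2)*v^5/4 + 17*v^5/2 - 137*v^4/4 + 99*sqrt(2)*v^4/4 - 105*sqrt(2)*v^3 + 383*v^3/4 - 901*v^2/4 + 469*sqrt(2)*v^2/4 - 323*sqrt(2)*v/4 + 195*v + 75*sqrt(2)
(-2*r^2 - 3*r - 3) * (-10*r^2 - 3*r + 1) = 20*r^4 + 36*r^3 + 37*r^2 + 6*r - 3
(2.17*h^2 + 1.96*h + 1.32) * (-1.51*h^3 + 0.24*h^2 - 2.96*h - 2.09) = -3.2767*h^5 - 2.4388*h^4 - 7.946*h^3 - 10.0201*h^2 - 8.0036*h - 2.7588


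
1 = 1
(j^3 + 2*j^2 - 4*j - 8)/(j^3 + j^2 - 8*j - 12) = (j - 2)/(j - 3)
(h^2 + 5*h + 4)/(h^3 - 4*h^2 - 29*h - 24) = (h + 4)/(h^2 - 5*h - 24)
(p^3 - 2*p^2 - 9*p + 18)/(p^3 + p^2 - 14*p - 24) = (p^2 - 5*p + 6)/(p^2 - 2*p - 8)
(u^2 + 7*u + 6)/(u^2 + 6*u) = (u + 1)/u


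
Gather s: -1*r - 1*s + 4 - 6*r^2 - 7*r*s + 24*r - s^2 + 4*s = -6*r^2 + 23*r - s^2 + s*(3 - 7*r) + 4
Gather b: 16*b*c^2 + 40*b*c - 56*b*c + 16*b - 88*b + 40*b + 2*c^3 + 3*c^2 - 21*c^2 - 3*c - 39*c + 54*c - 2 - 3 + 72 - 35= b*(16*c^2 - 16*c - 32) + 2*c^3 - 18*c^2 + 12*c + 32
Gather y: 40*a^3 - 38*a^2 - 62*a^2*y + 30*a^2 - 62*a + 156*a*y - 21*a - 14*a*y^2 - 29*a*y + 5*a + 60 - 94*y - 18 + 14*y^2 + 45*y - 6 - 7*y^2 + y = 40*a^3 - 8*a^2 - 78*a + y^2*(7 - 14*a) + y*(-62*a^2 + 127*a - 48) + 36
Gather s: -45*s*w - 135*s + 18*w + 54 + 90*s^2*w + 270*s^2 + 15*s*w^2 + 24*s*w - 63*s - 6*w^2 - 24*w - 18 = s^2*(90*w + 270) + s*(15*w^2 - 21*w - 198) - 6*w^2 - 6*w + 36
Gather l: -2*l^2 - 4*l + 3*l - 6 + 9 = -2*l^2 - l + 3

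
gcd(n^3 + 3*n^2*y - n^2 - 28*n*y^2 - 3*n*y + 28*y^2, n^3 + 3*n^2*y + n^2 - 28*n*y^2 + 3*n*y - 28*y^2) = -n^2 - 3*n*y + 28*y^2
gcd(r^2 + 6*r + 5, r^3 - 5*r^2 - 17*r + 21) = 1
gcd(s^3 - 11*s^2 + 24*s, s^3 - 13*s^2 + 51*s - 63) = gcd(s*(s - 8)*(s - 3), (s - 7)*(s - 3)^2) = s - 3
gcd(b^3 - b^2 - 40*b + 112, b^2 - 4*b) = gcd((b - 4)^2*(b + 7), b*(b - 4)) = b - 4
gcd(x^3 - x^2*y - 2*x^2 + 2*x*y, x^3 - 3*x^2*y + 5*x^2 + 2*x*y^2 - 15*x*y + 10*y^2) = x - y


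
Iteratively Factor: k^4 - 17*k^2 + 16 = (k + 4)*(k^3 - 4*k^2 - k + 4) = (k + 1)*(k + 4)*(k^2 - 5*k + 4) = (k - 4)*(k + 1)*(k + 4)*(k - 1)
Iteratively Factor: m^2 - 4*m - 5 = (m - 5)*(m + 1)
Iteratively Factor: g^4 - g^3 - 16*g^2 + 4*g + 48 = (g + 2)*(g^3 - 3*g^2 - 10*g + 24) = (g - 4)*(g + 2)*(g^2 + g - 6) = (g - 4)*(g - 2)*(g + 2)*(g + 3)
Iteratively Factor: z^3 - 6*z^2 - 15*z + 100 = (z + 4)*(z^2 - 10*z + 25) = (z - 5)*(z + 4)*(z - 5)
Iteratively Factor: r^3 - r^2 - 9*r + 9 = (r - 3)*(r^2 + 2*r - 3) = (r - 3)*(r - 1)*(r + 3)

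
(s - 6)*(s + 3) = s^2 - 3*s - 18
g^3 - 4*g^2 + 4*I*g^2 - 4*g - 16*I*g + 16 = (g - 4)*(g + 2*I)^2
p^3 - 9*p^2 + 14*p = p*(p - 7)*(p - 2)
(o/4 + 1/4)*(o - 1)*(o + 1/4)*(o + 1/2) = o^4/4 + 3*o^3/16 - 7*o^2/32 - 3*o/16 - 1/32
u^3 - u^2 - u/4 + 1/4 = (u - 1)*(u - 1/2)*(u + 1/2)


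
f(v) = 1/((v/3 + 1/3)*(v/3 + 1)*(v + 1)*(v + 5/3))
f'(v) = -1/((v/3 + 1/3)*(v/3 + 1)*(v + 1)*(v + 5/3)^2) - 1/((v/3 + 1/3)*(v/3 + 1)*(v + 1)^2*(v + 5/3)) - 1/(3*(v/3 + 1/3)*(v/3 + 1)^2*(v + 1)*(v + 5/3)) - 1/(3*(v/3 + 1/3)^2*(v/3 + 1)*(v + 1)*(v + 5/3)) = 27*(-3*(v + 1)*(v + 3) - (v + 1)*(3*v + 5) - 2*(v + 3)*(3*v + 5))/((v + 1)^3*(v + 3)^2*(3*v + 5)^2)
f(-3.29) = 3.65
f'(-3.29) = 18.00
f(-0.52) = 13.74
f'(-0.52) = -74.75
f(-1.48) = 137.67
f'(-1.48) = -254.47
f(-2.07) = -20.96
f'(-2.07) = -68.60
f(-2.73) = -10.47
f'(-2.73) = 16.83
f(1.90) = 0.06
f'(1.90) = -0.07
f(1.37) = 0.12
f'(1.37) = -0.17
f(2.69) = 0.03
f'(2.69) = -0.03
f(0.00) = 1.80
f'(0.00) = -5.28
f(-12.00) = 0.00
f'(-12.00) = 0.00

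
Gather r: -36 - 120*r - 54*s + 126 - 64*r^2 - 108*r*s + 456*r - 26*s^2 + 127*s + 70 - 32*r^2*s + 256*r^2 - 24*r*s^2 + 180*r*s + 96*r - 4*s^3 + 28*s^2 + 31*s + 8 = r^2*(192 - 32*s) + r*(-24*s^2 + 72*s + 432) - 4*s^3 + 2*s^2 + 104*s + 168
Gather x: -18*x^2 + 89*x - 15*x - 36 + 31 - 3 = -18*x^2 + 74*x - 8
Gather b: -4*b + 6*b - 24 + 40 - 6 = 2*b + 10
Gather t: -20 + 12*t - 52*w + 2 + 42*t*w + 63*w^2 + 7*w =t*(42*w + 12) + 63*w^2 - 45*w - 18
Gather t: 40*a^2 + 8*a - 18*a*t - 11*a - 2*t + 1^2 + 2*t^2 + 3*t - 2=40*a^2 - 3*a + 2*t^2 + t*(1 - 18*a) - 1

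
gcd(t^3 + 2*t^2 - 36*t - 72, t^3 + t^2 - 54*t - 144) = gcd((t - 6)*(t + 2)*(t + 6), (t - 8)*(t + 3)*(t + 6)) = t + 6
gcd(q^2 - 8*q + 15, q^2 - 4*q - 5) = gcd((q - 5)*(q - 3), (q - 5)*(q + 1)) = q - 5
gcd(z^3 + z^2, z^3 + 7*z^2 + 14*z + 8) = z + 1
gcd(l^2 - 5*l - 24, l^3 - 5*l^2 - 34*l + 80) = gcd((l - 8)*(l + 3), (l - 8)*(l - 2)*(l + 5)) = l - 8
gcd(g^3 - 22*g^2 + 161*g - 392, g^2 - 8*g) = g - 8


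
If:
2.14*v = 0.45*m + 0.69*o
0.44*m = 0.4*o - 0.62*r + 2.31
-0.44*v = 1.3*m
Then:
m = -0.338461538461538*v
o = 3.3221850613155*v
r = 2.38354371201496*v + 3.7258064516129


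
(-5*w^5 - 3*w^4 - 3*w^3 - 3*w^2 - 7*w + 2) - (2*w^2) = -5*w^5 - 3*w^4 - 3*w^3 - 5*w^2 - 7*w + 2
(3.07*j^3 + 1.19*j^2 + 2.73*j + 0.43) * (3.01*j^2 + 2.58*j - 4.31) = 9.2407*j^5 + 11.5025*j^4 - 1.9442*j^3 + 3.2088*j^2 - 10.6569*j - 1.8533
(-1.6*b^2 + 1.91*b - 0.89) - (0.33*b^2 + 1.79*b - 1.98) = -1.93*b^2 + 0.12*b + 1.09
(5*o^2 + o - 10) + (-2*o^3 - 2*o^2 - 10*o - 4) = -2*o^3 + 3*o^2 - 9*o - 14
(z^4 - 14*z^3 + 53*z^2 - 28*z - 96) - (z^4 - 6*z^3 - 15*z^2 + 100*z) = -8*z^3 + 68*z^2 - 128*z - 96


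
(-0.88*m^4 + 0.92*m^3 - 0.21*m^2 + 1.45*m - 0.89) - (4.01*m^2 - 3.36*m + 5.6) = -0.88*m^4 + 0.92*m^3 - 4.22*m^2 + 4.81*m - 6.49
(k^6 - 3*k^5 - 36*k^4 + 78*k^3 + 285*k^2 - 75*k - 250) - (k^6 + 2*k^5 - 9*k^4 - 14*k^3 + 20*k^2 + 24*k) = -5*k^5 - 27*k^4 + 92*k^3 + 265*k^2 - 99*k - 250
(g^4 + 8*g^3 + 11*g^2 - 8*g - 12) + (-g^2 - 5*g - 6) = g^4 + 8*g^3 + 10*g^2 - 13*g - 18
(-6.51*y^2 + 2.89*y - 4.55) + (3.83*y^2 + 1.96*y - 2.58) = -2.68*y^2 + 4.85*y - 7.13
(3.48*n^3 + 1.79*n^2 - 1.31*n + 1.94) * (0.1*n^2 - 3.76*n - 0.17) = 0.348*n^5 - 12.9058*n^4 - 7.453*n^3 + 4.8153*n^2 - 7.0717*n - 0.3298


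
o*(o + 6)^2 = o^3 + 12*o^2 + 36*o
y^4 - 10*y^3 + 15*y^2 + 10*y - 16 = (y - 8)*(y - 2)*(y - 1)*(y + 1)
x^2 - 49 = (x - 7)*(x + 7)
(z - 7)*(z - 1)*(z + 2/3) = z^3 - 22*z^2/3 + 5*z/3 + 14/3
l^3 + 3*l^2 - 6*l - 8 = (l - 2)*(l + 1)*(l + 4)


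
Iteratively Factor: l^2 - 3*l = (l)*(l - 3)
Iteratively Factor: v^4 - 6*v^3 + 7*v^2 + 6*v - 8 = (v + 1)*(v^3 - 7*v^2 + 14*v - 8) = (v - 4)*(v + 1)*(v^2 - 3*v + 2) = (v - 4)*(v - 1)*(v + 1)*(v - 2)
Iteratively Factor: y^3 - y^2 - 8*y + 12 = (y - 2)*(y^2 + y - 6) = (y - 2)^2*(y + 3)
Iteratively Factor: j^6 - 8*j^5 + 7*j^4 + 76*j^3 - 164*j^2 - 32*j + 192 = (j - 4)*(j^5 - 4*j^4 - 9*j^3 + 40*j^2 - 4*j - 48) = (j - 4)^2*(j^4 - 9*j^2 + 4*j + 12) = (j - 4)^2*(j - 2)*(j^3 + 2*j^2 - 5*j - 6) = (j - 4)^2*(j - 2)^2*(j^2 + 4*j + 3) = (j - 4)^2*(j - 2)^2*(j + 1)*(j + 3)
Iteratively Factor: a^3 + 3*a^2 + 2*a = (a + 2)*(a^2 + a) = (a + 1)*(a + 2)*(a)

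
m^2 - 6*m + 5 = (m - 5)*(m - 1)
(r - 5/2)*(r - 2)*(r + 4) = r^3 - r^2/2 - 13*r + 20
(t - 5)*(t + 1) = t^2 - 4*t - 5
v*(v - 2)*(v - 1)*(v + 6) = v^4 + 3*v^3 - 16*v^2 + 12*v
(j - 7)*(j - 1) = j^2 - 8*j + 7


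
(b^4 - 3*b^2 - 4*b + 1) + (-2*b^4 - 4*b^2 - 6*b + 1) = -b^4 - 7*b^2 - 10*b + 2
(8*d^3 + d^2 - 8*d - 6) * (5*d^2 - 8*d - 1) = 40*d^5 - 59*d^4 - 56*d^3 + 33*d^2 + 56*d + 6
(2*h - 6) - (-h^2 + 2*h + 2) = h^2 - 8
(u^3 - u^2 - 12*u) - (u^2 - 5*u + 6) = u^3 - 2*u^2 - 7*u - 6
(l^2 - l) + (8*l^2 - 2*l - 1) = 9*l^2 - 3*l - 1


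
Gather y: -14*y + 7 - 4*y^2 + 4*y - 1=-4*y^2 - 10*y + 6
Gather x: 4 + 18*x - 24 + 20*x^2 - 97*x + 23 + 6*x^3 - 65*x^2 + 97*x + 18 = 6*x^3 - 45*x^2 + 18*x + 21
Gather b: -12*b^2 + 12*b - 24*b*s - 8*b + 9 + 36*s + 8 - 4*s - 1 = -12*b^2 + b*(4 - 24*s) + 32*s + 16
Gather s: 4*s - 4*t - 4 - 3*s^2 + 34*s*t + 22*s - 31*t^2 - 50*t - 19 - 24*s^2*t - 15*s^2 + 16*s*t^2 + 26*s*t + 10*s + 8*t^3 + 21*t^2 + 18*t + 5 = s^2*(-24*t - 18) + s*(16*t^2 + 60*t + 36) + 8*t^3 - 10*t^2 - 36*t - 18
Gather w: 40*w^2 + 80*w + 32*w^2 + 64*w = 72*w^2 + 144*w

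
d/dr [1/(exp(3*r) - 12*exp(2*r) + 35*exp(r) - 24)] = (-3*exp(2*r) + 24*exp(r) - 35)*exp(r)/(exp(3*r) - 12*exp(2*r) + 35*exp(r) - 24)^2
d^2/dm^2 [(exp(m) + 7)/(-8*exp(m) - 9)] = (423 - 376*exp(m))*exp(m)/(512*exp(3*m) + 1728*exp(2*m) + 1944*exp(m) + 729)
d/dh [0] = 0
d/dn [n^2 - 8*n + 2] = 2*n - 8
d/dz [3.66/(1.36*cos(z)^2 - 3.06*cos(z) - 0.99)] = (9.9552*cos(z) - 11.1996)*sin(z)/(-1.36*cos(z)^2 + 3.06*cos(z) + 0.99)^2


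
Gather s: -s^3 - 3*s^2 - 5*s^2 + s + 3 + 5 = -s^3 - 8*s^2 + s + 8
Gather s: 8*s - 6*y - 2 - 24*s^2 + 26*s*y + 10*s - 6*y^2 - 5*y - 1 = -24*s^2 + s*(26*y + 18) - 6*y^2 - 11*y - 3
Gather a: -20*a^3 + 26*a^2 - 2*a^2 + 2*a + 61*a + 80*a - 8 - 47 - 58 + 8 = -20*a^3 + 24*a^2 + 143*a - 105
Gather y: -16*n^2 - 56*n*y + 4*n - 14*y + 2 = -16*n^2 + 4*n + y*(-56*n - 14) + 2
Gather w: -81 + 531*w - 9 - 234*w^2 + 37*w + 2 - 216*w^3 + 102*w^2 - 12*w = -216*w^3 - 132*w^2 + 556*w - 88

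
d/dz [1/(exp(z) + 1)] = -1/(4*cosh(z/2)^2)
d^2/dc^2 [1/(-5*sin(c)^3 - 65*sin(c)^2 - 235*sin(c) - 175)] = (9*sin(c)^5 + 134*sin(c)^4 + 624*sin(c)^3 + 686*sin(c)^2 - 1593*sin(c) - 3508)/(5*(sin(c) + 1)^2*(sin(c) + 5)^3*(sin(c) + 7)^3)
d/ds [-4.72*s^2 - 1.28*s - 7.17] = -9.44*s - 1.28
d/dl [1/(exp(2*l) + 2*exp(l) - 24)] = -2*(exp(l) + 1)*exp(l)/(exp(2*l) + 2*exp(l) - 24)^2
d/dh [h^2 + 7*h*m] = 2*h + 7*m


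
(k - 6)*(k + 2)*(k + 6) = k^3 + 2*k^2 - 36*k - 72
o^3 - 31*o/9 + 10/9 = (o - 5/3)*(o - 1/3)*(o + 2)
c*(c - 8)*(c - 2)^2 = c^4 - 12*c^3 + 36*c^2 - 32*c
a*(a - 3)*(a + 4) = a^3 + a^2 - 12*a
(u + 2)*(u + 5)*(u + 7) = u^3 + 14*u^2 + 59*u + 70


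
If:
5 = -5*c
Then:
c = -1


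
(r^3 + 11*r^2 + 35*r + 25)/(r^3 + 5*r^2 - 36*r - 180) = (r^2 + 6*r + 5)/(r^2 - 36)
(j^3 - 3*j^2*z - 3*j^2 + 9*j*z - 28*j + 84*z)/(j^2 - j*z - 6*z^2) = (j^2 - 3*j - 28)/(j + 2*z)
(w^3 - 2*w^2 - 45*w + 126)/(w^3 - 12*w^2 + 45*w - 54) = (w + 7)/(w - 3)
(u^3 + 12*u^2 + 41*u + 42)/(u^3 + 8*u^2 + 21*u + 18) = (u + 7)/(u + 3)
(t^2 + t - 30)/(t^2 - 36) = (t - 5)/(t - 6)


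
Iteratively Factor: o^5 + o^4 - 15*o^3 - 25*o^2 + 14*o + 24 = (o - 1)*(o^4 + 2*o^3 - 13*o^2 - 38*o - 24) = (o - 1)*(o + 2)*(o^3 - 13*o - 12) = (o - 1)*(o + 1)*(o + 2)*(o^2 - o - 12) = (o - 1)*(o + 1)*(o + 2)*(o + 3)*(o - 4)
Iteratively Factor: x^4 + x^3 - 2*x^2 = (x)*(x^3 + x^2 - 2*x) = x*(x + 2)*(x^2 - x) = x^2*(x + 2)*(x - 1)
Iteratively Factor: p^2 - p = (p - 1)*(p)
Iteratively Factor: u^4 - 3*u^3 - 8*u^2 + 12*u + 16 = (u + 2)*(u^3 - 5*u^2 + 2*u + 8) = (u - 4)*(u + 2)*(u^2 - u - 2) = (u - 4)*(u - 2)*(u + 2)*(u + 1)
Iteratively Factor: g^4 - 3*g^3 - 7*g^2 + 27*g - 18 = (g - 1)*(g^3 - 2*g^2 - 9*g + 18) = (g - 2)*(g - 1)*(g^2 - 9) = (g - 2)*(g - 1)*(g + 3)*(g - 3)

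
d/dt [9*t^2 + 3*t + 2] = 18*t + 3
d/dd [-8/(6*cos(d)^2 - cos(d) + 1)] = 8*(1 - 12*cos(d))*sin(d)/(6*sin(d)^2 + cos(d) - 7)^2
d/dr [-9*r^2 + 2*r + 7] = 2 - 18*r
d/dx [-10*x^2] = -20*x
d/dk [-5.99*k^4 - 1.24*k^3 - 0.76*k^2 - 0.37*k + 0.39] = -23.96*k^3 - 3.72*k^2 - 1.52*k - 0.37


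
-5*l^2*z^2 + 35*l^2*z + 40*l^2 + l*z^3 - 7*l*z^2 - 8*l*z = (-5*l + z)*(z - 8)*(l*z + l)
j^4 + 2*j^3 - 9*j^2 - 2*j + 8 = (j - 2)*(j - 1)*(j + 1)*(j + 4)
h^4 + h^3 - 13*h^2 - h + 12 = (h - 3)*(h - 1)*(h + 1)*(h + 4)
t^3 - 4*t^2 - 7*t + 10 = (t - 5)*(t - 1)*(t + 2)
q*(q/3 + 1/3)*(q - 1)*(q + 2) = q^4/3 + 2*q^3/3 - q^2/3 - 2*q/3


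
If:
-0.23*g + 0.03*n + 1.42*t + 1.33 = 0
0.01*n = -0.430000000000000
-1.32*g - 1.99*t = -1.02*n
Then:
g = -26.67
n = -43.00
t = -4.35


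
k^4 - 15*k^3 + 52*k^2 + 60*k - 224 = (k - 8)*(k - 7)*(k - 2)*(k + 2)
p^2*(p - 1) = p^3 - p^2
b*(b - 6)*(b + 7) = b^3 + b^2 - 42*b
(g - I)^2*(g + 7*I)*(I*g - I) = I*g^4 - 5*g^3 - I*g^3 + 5*g^2 + 13*I*g^2 + 7*g - 13*I*g - 7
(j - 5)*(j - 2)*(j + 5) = j^3 - 2*j^2 - 25*j + 50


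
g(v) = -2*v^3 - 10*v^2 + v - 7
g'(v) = -6*v^2 - 20*v + 1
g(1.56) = -37.37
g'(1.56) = -44.80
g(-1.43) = -23.03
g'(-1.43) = 17.33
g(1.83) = -50.92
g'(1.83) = -55.69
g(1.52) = -35.61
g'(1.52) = -43.26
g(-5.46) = 14.97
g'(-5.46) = -68.67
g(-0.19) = -7.54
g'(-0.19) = 4.58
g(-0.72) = -12.16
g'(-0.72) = 12.29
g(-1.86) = -30.59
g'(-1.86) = 17.44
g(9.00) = -2266.00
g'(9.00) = -665.00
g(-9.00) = 632.00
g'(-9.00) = -305.00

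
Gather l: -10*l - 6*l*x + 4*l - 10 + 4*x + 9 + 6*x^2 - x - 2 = l*(-6*x - 6) + 6*x^2 + 3*x - 3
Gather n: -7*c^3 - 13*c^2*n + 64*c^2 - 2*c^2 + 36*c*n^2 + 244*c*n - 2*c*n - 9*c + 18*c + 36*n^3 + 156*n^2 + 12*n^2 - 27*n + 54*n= -7*c^3 + 62*c^2 + 9*c + 36*n^3 + n^2*(36*c + 168) + n*(-13*c^2 + 242*c + 27)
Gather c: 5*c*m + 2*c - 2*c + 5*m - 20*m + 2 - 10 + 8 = 5*c*m - 15*m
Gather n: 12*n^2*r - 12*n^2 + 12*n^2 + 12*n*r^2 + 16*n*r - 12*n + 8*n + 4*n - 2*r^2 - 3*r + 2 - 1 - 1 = 12*n^2*r + n*(12*r^2 + 16*r) - 2*r^2 - 3*r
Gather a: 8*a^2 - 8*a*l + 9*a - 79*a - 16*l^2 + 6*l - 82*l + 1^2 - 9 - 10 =8*a^2 + a*(-8*l - 70) - 16*l^2 - 76*l - 18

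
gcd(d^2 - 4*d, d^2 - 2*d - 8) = d - 4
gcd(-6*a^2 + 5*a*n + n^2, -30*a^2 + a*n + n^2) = 6*a + n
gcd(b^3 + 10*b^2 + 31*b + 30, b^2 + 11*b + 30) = b + 5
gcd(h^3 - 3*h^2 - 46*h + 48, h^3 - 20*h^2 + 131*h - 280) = h - 8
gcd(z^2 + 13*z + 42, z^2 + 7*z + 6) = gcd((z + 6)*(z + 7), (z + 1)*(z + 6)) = z + 6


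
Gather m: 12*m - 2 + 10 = 12*m + 8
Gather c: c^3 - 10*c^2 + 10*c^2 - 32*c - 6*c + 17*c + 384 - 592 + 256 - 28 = c^3 - 21*c + 20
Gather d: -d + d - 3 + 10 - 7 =0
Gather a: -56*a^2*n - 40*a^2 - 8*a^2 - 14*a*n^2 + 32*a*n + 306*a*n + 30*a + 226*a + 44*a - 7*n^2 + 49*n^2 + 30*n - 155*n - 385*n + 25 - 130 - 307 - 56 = a^2*(-56*n - 48) + a*(-14*n^2 + 338*n + 300) + 42*n^2 - 510*n - 468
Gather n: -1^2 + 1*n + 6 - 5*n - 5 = -4*n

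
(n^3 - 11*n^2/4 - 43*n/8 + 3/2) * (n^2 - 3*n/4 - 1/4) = n^5 - 7*n^4/2 - 57*n^3/16 + 199*n^2/32 + 7*n/32 - 3/8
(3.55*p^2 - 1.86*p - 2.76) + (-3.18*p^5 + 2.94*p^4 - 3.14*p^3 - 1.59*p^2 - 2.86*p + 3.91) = -3.18*p^5 + 2.94*p^4 - 3.14*p^3 + 1.96*p^2 - 4.72*p + 1.15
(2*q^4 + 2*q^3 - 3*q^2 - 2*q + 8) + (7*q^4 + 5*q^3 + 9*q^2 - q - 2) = 9*q^4 + 7*q^3 + 6*q^2 - 3*q + 6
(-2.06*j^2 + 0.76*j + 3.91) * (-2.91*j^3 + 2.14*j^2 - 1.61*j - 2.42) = 5.9946*j^5 - 6.62*j^4 - 6.4351*j^3 + 12.129*j^2 - 8.1343*j - 9.4622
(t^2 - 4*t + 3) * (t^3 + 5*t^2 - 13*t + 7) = t^5 + t^4 - 30*t^3 + 74*t^2 - 67*t + 21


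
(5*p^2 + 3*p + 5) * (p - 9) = 5*p^3 - 42*p^2 - 22*p - 45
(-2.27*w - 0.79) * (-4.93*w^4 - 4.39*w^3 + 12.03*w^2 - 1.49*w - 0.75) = 11.1911*w^5 + 13.86*w^4 - 23.84*w^3 - 6.1214*w^2 + 2.8796*w + 0.5925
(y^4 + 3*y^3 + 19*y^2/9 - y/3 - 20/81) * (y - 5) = y^5 - 2*y^4 - 116*y^3/9 - 98*y^2/9 + 115*y/81 + 100/81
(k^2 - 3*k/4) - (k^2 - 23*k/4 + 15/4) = 5*k - 15/4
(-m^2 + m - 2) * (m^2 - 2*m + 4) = -m^4 + 3*m^3 - 8*m^2 + 8*m - 8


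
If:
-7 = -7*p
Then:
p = 1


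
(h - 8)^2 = h^2 - 16*h + 64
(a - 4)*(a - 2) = a^2 - 6*a + 8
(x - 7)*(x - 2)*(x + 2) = x^3 - 7*x^2 - 4*x + 28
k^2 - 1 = (k - 1)*(k + 1)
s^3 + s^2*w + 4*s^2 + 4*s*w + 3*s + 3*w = (s + 1)*(s + 3)*(s + w)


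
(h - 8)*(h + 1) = h^2 - 7*h - 8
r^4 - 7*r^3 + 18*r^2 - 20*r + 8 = (r - 2)^3*(r - 1)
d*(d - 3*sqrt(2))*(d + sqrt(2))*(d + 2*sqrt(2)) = d^4 - 14*d^2 - 12*sqrt(2)*d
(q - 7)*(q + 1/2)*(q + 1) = q^3 - 11*q^2/2 - 10*q - 7/2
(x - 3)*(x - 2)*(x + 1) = x^3 - 4*x^2 + x + 6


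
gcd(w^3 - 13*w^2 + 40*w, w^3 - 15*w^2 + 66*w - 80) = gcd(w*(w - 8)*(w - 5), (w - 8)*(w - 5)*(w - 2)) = w^2 - 13*w + 40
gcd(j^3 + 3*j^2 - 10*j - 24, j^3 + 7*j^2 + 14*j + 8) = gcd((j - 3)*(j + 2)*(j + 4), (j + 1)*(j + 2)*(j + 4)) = j^2 + 6*j + 8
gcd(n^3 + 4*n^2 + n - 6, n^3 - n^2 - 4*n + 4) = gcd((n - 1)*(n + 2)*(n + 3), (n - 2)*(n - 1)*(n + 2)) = n^2 + n - 2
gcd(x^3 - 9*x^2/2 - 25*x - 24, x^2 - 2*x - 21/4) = x + 3/2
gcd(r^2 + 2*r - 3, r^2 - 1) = r - 1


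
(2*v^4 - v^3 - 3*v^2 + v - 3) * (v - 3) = 2*v^5 - 7*v^4 + 10*v^2 - 6*v + 9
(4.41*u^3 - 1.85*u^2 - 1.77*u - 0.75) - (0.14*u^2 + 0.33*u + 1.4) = 4.41*u^3 - 1.99*u^2 - 2.1*u - 2.15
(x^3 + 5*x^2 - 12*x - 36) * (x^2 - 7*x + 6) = x^5 - 2*x^4 - 41*x^3 + 78*x^2 + 180*x - 216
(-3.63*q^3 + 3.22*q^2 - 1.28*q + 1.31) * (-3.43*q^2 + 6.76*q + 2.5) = 12.4509*q^5 - 35.5834*q^4 + 17.0826*q^3 - 5.0961*q^2 + 5.6556*q + 3.275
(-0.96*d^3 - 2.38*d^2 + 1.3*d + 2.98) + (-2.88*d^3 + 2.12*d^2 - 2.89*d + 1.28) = -3.84*d^3 - 0.26*d^2 - 1.59*d + 4.26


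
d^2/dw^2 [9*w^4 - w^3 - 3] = 6*w*(18*w - 1)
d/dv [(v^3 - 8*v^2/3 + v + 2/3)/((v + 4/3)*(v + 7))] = (9*v^4 + 150*v^3 + 43*v^2 - 460*v + 34)/(9*v^4 + 150*v^3 + 793*v^2 + 1400*v + 784)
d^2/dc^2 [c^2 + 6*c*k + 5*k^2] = 2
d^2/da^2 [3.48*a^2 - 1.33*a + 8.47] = 6.96000000000000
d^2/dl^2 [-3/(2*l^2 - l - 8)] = 6*(-4*l^2 + 2*l + (4*l - 1)^2 + 16)/(-2*l^2 + l + 8)^3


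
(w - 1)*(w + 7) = w^2 + 6*w - 7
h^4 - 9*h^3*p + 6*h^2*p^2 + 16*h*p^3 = h*(h - 8*p)*(h - 2*p)*(h + p)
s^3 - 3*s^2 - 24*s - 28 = (s - 7)*(s + 2)^2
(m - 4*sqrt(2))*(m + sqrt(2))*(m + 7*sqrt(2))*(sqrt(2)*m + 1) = sqrt(2)*m^4 + 9*m^3 - 46*sqrt(2)*m^2 - 162*m - 56*sqrt(2)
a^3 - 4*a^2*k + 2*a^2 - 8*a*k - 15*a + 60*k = (a - 3)*(a + 5)*(a - 4*k)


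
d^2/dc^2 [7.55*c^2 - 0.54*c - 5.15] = 15.1000000000000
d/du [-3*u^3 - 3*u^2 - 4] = 3*u*(-3*u - 2)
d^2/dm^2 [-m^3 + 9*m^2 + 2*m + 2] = 18 - 6*m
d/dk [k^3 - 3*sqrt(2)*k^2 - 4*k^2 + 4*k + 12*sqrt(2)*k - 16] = 3*k^2 - 6*sqrt(2)*k - 8*k + 4 + 12*sqrt(2)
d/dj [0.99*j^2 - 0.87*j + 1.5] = 1.98*j - 0.87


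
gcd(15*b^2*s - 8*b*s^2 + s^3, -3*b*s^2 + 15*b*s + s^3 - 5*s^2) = -3*b*s + s^2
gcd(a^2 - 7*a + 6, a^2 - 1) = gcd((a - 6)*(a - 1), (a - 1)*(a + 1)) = a - 1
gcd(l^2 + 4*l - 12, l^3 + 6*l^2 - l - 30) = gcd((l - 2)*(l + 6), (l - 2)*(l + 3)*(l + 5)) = l - 2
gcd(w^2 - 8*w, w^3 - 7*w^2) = w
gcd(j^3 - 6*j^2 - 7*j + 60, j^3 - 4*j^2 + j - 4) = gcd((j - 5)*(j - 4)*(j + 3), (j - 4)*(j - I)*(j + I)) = j - 4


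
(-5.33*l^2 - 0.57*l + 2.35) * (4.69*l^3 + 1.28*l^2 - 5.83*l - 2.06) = -24.9977*l^5 - 9.4957*l^4 + 41.3658*l^3 + 17.3109*l^2 - 12.5263*l - 4.841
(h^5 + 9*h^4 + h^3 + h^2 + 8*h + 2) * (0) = 0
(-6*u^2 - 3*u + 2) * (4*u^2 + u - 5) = -24*u^4 - 18*u^3 + 35*u^2 + 17*u - 10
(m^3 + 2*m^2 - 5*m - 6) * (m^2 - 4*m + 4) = m^5 - 2*m^4 - 9*m^3 + 22*m^2 + 4*m - 24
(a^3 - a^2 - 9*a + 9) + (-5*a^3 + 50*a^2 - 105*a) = -4*a^3 + 49*a^2 - 114*a + 9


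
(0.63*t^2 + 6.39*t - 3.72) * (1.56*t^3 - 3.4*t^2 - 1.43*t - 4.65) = 0.9828*t^5 + 7.8264*t^4 - 28.4301*t^3 + 0.5808*t^2 - 24.3939*t + 17.298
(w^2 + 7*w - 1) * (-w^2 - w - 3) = -w^4 - 8*w^3 - 9*w^2 - 20*w + 3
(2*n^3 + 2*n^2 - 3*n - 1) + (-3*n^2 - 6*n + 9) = 2*n^3 - n^2 - 9*n + 8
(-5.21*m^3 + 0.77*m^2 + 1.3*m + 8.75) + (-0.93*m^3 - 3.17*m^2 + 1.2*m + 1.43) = -6.14*m^3 - 2.4*m^2 + 2.5*m + 10.18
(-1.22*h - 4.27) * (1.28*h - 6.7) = -1.5616*h^2 + 2.7084*h + 28.609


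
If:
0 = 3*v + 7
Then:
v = -7/3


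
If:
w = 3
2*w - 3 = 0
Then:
No Solution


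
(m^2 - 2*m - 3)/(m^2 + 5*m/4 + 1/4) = 4*(m - 3)/(4*m + 1)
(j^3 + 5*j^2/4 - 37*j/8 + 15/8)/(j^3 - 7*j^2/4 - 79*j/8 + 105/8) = (2*j - 1)/(2*j - 7)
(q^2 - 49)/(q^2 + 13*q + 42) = (q - 7)/(q + 6)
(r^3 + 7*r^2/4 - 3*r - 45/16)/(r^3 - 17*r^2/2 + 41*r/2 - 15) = (8*r^2 + 26*r + 15)/(8*(r^2 - 7*r + 10))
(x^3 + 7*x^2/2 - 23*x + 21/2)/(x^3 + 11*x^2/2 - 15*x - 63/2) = (2*x - 1)/(2*x + 3)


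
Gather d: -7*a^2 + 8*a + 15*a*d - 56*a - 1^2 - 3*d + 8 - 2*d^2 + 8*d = -7*a^2 - 48*a - 2*d^2 + d*(15*a + 5) + 7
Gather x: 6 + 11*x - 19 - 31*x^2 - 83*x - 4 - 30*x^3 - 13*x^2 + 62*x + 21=-30*x^3 - 44*x^2 - 10*x + 4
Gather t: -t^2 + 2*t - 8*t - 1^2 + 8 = -t^2 - 6*t + 7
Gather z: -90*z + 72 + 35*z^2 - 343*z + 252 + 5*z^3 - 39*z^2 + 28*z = 5*z^3 - 4*z^2 - 405*z + 324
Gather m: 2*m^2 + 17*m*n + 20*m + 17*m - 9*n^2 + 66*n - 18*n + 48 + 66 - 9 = 2*m^2 + m*(17*n + 37) - 9*n^2 + 48*n + 105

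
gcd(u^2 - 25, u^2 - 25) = u^2 - 25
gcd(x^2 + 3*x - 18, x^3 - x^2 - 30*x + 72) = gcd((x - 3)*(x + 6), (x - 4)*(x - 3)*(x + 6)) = x^2 + 3*x - 18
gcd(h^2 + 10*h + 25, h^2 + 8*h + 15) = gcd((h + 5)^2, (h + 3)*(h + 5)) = h + 5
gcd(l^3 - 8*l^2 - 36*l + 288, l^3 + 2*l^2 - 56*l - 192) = l^2 - 2*l - 48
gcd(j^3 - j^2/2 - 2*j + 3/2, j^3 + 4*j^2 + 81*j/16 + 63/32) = j + 3/2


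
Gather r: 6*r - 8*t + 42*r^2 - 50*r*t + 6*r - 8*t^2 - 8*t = 42*r^2 + r*(12 - 50*t) - 8*t^2 - 16*t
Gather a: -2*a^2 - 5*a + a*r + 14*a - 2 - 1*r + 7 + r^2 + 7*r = -2*a^2 + a*(r + 9) + r^2 + 6*r + 5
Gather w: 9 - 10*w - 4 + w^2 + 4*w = w^2 - 6*w + 5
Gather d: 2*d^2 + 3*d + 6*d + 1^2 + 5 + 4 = 2*d^2 + 9*d + 10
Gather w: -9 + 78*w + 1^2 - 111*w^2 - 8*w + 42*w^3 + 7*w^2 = 42*w^3 - 104*w^2 + 70*w - 8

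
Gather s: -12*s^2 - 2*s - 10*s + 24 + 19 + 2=-12*s^2 - 12*s + 45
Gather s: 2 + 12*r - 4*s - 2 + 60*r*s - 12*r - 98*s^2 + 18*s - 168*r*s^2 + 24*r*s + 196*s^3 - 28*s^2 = 196*s^3 + s^2*(-168*r - 126) + s*(84*r + 14)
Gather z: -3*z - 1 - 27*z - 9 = -30*z - 10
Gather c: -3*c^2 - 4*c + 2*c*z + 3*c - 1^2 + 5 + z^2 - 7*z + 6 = -3*c^2 + c*(2*z - 1) + z^2 - 7*z + 10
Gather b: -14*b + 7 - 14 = -14*b - 7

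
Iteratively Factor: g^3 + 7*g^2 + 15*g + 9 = (g + 3)*(g^2 + 4*g + 3) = (g + 3)^2*(g + 1)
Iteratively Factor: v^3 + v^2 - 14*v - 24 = (v - 4)*(v^2 + 5*v + 6) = (v - 4)*(v + 2)*(v + 3)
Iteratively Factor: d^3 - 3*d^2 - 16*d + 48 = (d - 4)*(d^2 + d - 12) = (d - 4)*(d + 4)*(d - 3)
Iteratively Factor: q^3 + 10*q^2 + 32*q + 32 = (q + 4)*(q^2 + 6*q + 8) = (q + 4)^2*(q + 2)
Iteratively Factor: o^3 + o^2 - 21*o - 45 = (o + 3)*(o^2 - 2*o - 15) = (o - 5)*(o + 3)*(o + 3)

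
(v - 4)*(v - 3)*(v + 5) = v^3 - 2*v^2 - 23*v + 60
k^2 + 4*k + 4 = (k + 2)^2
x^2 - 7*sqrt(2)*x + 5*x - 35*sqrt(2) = (x + 5)*(x - 7*sqrt(2))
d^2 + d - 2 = (d - 1)*(d + 2)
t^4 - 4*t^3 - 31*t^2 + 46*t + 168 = (t - 7)*(t - 3)*(t + 2)*(t + 4)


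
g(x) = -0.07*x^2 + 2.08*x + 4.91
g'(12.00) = 0.40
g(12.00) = 19.79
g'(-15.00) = 4.18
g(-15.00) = -42.04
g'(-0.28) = 2.12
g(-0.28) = 4.32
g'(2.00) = 1.80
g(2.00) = 8.79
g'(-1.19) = 2.25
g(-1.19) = 2.34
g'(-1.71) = 2.32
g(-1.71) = 1.15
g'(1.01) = 1.94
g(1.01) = 6.94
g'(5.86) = 1.26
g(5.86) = 14.70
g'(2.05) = 1.79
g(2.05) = 8.88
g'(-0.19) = 2.11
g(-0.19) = 4.51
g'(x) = 2.08 - 0.14*x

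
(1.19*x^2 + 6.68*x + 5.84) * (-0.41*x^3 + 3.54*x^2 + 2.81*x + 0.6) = -0.4879*x^5 + 1.4738*x^4 + 24.5967*x^3 + 40.1584*x^2 + 20.4184*x + 3.504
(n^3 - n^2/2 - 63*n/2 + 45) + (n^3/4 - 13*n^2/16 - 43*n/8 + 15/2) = 5*n^3/4 - 21*n^2/16 - 295*n/8 + 105/2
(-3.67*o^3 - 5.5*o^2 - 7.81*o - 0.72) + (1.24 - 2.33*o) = -3.67*o^3 - 5.5*o^2 - 10.14*o + 0.52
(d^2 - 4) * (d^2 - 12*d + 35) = d^4 - 12*d^3 + 31*d^2 + 48*d - 140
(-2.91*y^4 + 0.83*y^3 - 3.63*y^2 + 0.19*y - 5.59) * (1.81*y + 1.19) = -5.2671*y^5 - 1.9606*y^4 - 5.5826*y^3 - 3.9758*y^2 - 9.8918*y - 6.6521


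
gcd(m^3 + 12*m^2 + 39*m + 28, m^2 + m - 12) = m + 4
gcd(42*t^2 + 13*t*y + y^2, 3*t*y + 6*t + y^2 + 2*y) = 1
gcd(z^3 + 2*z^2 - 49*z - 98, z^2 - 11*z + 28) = z - 7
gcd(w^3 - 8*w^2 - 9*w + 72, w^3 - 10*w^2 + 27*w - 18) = w - 3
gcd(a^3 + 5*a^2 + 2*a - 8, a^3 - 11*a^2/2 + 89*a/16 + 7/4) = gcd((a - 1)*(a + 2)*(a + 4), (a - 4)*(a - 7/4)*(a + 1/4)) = 1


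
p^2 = p^2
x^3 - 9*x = x*(x - 3)*(x + 3)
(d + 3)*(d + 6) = d^2 + 9*d + 18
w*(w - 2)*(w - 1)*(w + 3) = w^4 - 7*w^2 + 6*w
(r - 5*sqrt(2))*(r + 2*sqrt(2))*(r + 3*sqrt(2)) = r^3 - 38*r - 60*sqrt(2)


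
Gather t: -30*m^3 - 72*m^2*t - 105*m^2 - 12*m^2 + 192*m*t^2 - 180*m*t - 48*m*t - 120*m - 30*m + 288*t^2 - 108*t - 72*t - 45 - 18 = -30*m^3 - 117*m^2 - 150*m + t^2*(192*m + 288) + t*(-72*m^2 - 228*m - 180) - 63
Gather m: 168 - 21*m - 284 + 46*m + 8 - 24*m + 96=m - 12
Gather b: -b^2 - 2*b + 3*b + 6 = -b^2 + b + 6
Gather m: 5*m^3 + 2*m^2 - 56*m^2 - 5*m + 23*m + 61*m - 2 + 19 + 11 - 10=5*m^3 - 54*m^2 + 79*m + 18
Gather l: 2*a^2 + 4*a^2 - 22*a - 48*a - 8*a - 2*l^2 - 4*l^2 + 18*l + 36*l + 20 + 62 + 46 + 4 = 6*a^2 - 78*a - 6*l^2 + 54*l + 132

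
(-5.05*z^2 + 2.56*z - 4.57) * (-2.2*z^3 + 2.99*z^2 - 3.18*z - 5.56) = 11.11*z^5 - 20.7315*z^4 + 33.7674*z^3 + 6.27289999999999*z^2 + 0.299000000000003*z + 25.4092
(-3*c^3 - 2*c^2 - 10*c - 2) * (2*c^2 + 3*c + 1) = -6*c^5 - 13*c^4 - 29*c^3 - 36*c^2 - 16*c - 2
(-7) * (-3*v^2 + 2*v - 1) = 21*v^2 - 14*v + 7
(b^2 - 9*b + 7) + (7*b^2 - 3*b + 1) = 8*b^2 - 12*b + 8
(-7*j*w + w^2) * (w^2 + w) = -7*j*w^3 - 7*j*w^2 + w^4 + w^3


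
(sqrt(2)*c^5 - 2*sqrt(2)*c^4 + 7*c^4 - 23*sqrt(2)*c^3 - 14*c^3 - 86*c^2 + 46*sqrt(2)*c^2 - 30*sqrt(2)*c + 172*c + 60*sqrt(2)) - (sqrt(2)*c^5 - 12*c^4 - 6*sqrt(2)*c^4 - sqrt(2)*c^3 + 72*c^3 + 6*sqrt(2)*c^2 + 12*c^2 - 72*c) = 4*sqrt(2)*c^4 + 19*c^4 - 86*c^3 - 22*sqrt(2)*c^3 - 98*c^2 + 40*sqrt(2)*c^2 - 30*sqrt(2)*c + 244*c + 60*sqrt(2)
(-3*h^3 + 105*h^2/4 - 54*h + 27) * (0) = 0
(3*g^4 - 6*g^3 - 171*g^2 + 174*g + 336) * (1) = 3*g^4 - 6*g^3 - 171*g^2 + 174*g + 336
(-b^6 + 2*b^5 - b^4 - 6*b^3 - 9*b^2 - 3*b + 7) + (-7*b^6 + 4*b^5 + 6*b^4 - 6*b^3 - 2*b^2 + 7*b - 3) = -8*b^6 + 6*b^5 + 5*b^4 - 12*b^3 - 11*b^2 + 4*b + 4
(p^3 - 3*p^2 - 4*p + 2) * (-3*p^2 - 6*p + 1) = -3*p^5 + 3*p^4 + 31*p^3 + 15*p^2 - 16*p + 2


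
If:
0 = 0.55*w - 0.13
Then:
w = 0.24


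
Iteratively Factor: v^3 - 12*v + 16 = (v - 2)*(v^2 + 2*v - 8) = (v - 2)^2*(v + 4)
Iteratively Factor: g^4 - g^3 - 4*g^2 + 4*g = (g - 1)*(g^3 - 4*g) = g*(g - 1)*(g^2 - 4) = g*(g - 1)*(g + 2)*(g - 2)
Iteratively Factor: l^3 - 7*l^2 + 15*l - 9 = (l - 3)*(l^2 - 4*l + 3) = (l - 3)*(l - 1)*(l - 3)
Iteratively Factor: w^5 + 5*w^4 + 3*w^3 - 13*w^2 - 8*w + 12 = (w + 2)*(w^4 + 3*w^3 - 3*w^2 - 7*w + 6) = (w - 1)*(w + 2)*(w^3 + 4*w^2 + w - 6) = (w - 1)^2*(w + 2)*(w^2 + 5*w + 6) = (w - 1)^2*(w + 2)*(w + 3)*(w + 2)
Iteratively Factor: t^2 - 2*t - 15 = (t + 3)*(t - 5)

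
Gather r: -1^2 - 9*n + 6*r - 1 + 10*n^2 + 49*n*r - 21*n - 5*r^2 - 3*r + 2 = 10*n^2 - 30*n - 5*r^2 + r*(49*n + 3)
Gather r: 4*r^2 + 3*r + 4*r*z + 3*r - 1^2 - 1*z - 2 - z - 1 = 4*r^2 + r*(4*z + 6) - 2*z - 4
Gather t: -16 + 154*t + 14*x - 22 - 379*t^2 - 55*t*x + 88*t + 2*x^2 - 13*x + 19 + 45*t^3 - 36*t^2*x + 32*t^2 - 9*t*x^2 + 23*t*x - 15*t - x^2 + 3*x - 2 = 45*t^3 + t^2*(-36*x - 347) + t*(-9*x^2 - 32*x + 227) + x^2 + 4*x - 21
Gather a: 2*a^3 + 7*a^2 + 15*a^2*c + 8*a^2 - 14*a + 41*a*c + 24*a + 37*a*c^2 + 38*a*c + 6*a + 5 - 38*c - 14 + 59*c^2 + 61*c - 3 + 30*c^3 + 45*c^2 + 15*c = 2*a^3 + a^2*(15*c + 15) + a*(37*c^2 + 79*c + 16) + 30*c^3 + 104*c^2 + 38*c - 12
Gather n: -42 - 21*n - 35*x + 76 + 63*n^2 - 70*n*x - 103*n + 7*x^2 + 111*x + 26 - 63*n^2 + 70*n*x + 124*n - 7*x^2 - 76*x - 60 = 0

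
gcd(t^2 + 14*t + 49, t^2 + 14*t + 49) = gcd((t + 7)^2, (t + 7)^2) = t^2 + 14*t + 49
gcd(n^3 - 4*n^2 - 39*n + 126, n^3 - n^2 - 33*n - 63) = n - 7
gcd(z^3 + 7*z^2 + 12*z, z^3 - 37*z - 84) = z^2 + 7*z + 12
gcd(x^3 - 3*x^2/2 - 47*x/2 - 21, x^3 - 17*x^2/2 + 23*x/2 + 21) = x^2 - 5*x - 6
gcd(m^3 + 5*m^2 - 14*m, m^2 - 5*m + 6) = m - 2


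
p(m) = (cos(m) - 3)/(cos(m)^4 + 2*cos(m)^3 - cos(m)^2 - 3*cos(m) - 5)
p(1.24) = 0.45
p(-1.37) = 0.50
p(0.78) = 0.34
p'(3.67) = -0.05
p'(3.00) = 0.00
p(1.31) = 0.47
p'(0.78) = 0.10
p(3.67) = 0.99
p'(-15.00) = -0.13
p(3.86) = 0.98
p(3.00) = 1.00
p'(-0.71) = -0.08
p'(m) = (cos(m) - 3)*(4*sin(m)*cos(m)^3 + 6*sin(m)*cos(m)^2 - 2*sin(m)*cos(m) - 3*sin(m))/(cos(m)^4 + 2*cos(m)^3 - cos(m)^2 - 3*cos(m) - 5)^2 - sin(m)/(cos(m)^4 + 2*cos(m)^3 - cos(m)^2 - 3*cos(m) - 5)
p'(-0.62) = -0.04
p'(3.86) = -0.14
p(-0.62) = 0.33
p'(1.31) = 0.41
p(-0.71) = 0.34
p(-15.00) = 0.98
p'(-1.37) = -0.45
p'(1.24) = 0.36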